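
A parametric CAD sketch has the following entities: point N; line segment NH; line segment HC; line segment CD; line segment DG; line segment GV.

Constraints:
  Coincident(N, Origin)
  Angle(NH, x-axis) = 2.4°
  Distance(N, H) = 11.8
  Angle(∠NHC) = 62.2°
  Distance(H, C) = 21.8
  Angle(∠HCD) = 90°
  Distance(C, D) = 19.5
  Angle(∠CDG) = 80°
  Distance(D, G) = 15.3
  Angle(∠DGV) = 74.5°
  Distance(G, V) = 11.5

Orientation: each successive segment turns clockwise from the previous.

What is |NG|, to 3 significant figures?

6.52

N is at the origin; NH runs at 2.4° with length 11.8, so H = (11.8, 0.494). ∠NHC = 62.2° gives HC at -115° from the x-axis; with |HC| = 21.8, C = (2.44, -19.2). ∠HCD = 90.0° gives CD at 155° from the x-axis; with |CD| = 19.5, D = (-15.2, -10.8). ∠CDG = 80.0° gives DG at 54.6° from the x-axis; with |DG| = 15.3, G = (-6.31, 1.64). Then |NG| = |G − N| = 6.52.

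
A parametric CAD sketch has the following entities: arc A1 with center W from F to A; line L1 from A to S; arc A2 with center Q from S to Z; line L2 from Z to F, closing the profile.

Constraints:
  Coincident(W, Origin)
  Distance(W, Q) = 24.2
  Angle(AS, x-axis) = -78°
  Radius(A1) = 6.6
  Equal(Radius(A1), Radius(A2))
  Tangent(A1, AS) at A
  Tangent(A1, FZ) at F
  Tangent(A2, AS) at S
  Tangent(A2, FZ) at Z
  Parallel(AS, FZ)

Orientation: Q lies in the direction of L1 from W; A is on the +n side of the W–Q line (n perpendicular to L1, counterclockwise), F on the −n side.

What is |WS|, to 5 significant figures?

25.084

Tangency of A1 to both parallel lines with radius 6.6 puts A and F at W ± 6.6·n: A = (6.4558, 1.3722), F = (-6.4558, -1.3722). Equal radii place S and Z the same way about Q: S = Q + 6.6·n = (11.487, -22.299), Z = Q − 6.6·n = (-1.4243, -25.043). Then |WS| = |S − W| = 25.084.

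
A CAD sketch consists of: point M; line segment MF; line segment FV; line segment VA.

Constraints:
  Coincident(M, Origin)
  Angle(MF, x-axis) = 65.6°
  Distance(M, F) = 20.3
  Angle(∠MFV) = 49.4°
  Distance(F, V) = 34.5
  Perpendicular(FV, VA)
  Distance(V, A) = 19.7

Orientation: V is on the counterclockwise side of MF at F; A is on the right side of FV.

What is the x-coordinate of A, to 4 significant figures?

-30.24

M is at the origin; MF runs at 65.6° with length 20.3, so F = 20.3·(cos 65.6°, sin 65.6°) = (8.386, 18.49). ∠MFV = 49.4°, so FV runs at 65.6° + (180° − 49.4°) = 196.2° from the x-axis; with |FV| = 34.5, V = F + 34.5·(cos 196.2°, sin 196.2°) = (-24.74, 8.862). FV ⟂ VA; with |VA| = 19.7 on the right of FV, A = V + 19.7·(-0.2790, 0.9603) = (-30.24, 27.78). So A.x = -30.24.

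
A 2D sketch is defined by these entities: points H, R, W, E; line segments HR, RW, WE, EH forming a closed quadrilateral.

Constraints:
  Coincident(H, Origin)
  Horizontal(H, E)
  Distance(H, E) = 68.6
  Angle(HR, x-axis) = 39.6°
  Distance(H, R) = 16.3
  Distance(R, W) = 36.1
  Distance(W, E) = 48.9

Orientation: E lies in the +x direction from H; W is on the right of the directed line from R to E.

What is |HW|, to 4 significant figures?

34.59

H is at the origin; HE is horizontal with |HE| = 68.6 and E in +x, so E = (68.6, 0). HR runs at 39.6° with |HR| = 16.3, so R = (12.56, 10.39). W is determined by |RW| = 36.1 and |WE| = 48.9 together: it lies at the intersection of circle(R, 36.1) and circle(E, 48.9). With |RE| = 57.00, the foot of the radical line on RE is 18.95 from R and the perpendicular offset is √(36.1² − 18.95²) = 30.72. Taking the right-of-RE solution: W = (25.59, -23.27).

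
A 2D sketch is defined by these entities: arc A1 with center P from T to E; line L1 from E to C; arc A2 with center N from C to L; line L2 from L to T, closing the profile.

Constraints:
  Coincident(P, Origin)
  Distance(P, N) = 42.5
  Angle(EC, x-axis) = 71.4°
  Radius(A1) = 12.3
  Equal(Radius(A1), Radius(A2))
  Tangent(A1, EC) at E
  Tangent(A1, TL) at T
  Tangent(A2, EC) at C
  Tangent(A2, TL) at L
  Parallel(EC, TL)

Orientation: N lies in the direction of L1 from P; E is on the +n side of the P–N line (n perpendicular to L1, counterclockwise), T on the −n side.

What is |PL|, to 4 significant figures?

44.24

Tangency of A1 to both parallel lines with radius 12.3 puts E and T at P ± 12.3·n: E = (-11.66, 3.923), T = (11.66, -3.923). Equal radii place C and L the same way about N: C = N + 12.3·n = (1.898, 44.20), L = N − 12.3·n = (25.21, 36.36). Then |PL| = |L − P| = 44.24.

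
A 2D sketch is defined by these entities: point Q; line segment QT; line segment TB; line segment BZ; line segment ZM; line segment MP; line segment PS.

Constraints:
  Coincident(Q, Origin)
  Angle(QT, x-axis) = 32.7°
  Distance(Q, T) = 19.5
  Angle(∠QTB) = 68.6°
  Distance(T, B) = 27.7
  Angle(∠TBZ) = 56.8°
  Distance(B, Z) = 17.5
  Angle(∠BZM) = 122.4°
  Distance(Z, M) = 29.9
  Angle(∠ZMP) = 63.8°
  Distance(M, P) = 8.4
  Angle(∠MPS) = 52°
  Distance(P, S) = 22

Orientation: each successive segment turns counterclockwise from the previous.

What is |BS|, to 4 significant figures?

37.51

Q is at the origin; QT runs at 32.7° with length 19.5, so T = (16.41, 10.53). ∠QTB = 68.6° gives TB at 144.1° from the x-axis; with |TB| = 27.7, B = (-6.029, 26.78). ∠TBZ = 56.8° gives BZ at -92.70° from the x-axis; with |BZ| = 17.5, Z = (-6.853, 9.297). ∠BZM = 122.4° gives ZM at -35.10° from the x-axis; with |ZM| = 29.9, M = (17.61, -7.896). ∠ZMP = 63.8° gives MP at 81.10° from the x-axis; with |MP| = 8.4, P = (18.91, 0.4028). ∠MPS = 52.0° gives PS at -150.9° from the x-axis; with |PS| = 22.0, S = (-0.3138, -10.30). Then |BS| = |S − B| = 37.51.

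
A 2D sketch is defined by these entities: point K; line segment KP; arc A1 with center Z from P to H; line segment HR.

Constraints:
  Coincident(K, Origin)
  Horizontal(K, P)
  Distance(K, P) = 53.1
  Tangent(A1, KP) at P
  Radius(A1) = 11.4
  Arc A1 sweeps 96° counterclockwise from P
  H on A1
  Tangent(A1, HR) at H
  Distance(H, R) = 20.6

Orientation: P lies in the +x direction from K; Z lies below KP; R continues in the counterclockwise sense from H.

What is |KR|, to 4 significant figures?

54.98

K is at the origin; K and P share the same y with |KP| = 53.1 and P on the +x side, so P = (53.10, 0.000). A1 meets KP tangentially, so ZP is at right angles to KP, so Z = P + (0, -11.4) = (53.10, -11.40). On A1, P sits at bearing 90° from Z; a 96° counterclockwise sweep puts H at bearing 186°, so H = Z + 11.4·(cos 186°, sin 186°) = (41.76, -12.59). Tangency of A1 to HR means the radius ZH is perpendicular to HR, so HR runs along (−sin 186°, cos 186°); with |HR| = 20.6, R = (43.92, -33.08). Then |KR| = |R − K| = 54.98.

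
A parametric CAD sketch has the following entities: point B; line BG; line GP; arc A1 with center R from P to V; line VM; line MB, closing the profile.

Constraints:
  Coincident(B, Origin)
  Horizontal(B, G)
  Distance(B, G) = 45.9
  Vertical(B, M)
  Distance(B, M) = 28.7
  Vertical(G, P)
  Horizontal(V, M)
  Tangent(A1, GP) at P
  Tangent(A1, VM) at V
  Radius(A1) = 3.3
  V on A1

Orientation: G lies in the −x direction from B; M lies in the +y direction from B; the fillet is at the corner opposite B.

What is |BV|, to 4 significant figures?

51.37

B is at the origin; B and G share the same y with |BG| = 45.9 and G on the −x side, so G = (-45.90, 0.000). BM is vertical with |BM| = 28.7 and M on the +y side, so M = (0.000, 28.70). The virtual corner opposite B is at (-45.90, 28.70). Tangency of A1 to GP means the radius RP is perpendicular to GP and tangency of A1 to VM means the radius RV is perpendicular to VM, with radius 3.3, so the center R sits 3.3 in from both sides at R = (-42.60, 25.40). That places the tangent points at P = (-45.90, 25.40) on GP and V = (-42.60, 28.70) on VM. Then |BV| = |V − B| = 51.37.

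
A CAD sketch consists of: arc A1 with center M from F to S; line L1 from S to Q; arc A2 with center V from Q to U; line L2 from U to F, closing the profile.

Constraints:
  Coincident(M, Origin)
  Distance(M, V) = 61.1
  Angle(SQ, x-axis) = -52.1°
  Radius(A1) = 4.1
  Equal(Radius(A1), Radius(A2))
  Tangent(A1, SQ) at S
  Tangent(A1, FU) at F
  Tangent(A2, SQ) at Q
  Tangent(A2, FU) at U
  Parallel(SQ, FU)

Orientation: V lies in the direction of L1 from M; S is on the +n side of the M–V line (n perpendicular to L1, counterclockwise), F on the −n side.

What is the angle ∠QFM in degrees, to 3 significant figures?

82.4°

The slot axis is L1's direction at -52.1°, so u = (cos -52.1°, sin -52.1°) = (0.614, -0.789) and n = (−sin -52.1°, cos -52.1°) = (0.789, 0.614). M is at the origin and V lies 61.1 along u from M, so V = 61.1·u = (37.5, -48.2). Tangency of A1 to both parallel lines with radius 4.1 puts S and F at M ± 4.1·n: S = (3.24, 2.52), F = (-3.24, -2.52). Equal radii place Q and U the same way about V: Q = V + 4.1·n = (40.8, -45.7), U = V − 4.1·n = (34.3, -50.7). Then cos ∠QFM = FQ·FM / (|FQ||FM|), giving 82.4°.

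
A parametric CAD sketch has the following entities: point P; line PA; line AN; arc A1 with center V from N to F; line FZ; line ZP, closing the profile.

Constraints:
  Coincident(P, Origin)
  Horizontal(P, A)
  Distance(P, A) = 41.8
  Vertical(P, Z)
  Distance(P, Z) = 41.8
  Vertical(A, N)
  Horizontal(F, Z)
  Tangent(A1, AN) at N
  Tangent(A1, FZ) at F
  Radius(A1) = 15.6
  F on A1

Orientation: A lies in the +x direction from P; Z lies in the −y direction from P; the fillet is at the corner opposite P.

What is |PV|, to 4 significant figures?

37.05

P is at the origin; P and A share the same y with |PA| = 41.8 and A on the +x side, so A = (41.80, 0.000). PZ is vertical with |PZ| = 41.8 and Z on the −y side, so Z = (0.000, -41.80). The virtual corner opposite P is at (41.80, -41.80). A1 meets AN tangentially, so VN is at right angles to AN and the tangent condition forces VF to be normal to FZ, with radius 15.6, so the center V sits 15.6 in from both sides at V = (26.20, -26.20). Then |PV| = |V − P| = 37.05.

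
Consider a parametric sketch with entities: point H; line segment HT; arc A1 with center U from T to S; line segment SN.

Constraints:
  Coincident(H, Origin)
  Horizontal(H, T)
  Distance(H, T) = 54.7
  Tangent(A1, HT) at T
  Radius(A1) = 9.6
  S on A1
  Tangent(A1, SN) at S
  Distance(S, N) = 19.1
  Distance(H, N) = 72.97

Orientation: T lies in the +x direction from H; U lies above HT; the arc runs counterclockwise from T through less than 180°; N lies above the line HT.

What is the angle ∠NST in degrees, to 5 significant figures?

141.02°

Checks: |US| = 9.600 ✓; ∠(US, SN) = 90.00° ✓; |SN| = 19.10 ✓; |HN| = 72.97 ✓.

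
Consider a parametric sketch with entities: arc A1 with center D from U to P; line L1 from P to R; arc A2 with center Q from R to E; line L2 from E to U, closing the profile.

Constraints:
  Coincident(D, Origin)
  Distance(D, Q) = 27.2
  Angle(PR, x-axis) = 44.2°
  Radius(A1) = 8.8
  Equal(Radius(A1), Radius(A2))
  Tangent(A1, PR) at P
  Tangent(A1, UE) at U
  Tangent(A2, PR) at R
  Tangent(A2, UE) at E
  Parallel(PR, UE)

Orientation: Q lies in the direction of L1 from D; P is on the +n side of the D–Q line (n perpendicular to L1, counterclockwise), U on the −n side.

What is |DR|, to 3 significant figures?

28.6

Tangency of A1 to both parallel lines with radius 8.8 puts P and U at D ± 8.8·n: P = (-6.14, 6.31), U = (6.14, -6.31). Equal radii place R and E the same way about Q: R = Q + 8.8·n = (13.4, 25.3), E = Q − 8.8·n = (25.6, 12.7). Then |DR| = |R − D| = 28.6.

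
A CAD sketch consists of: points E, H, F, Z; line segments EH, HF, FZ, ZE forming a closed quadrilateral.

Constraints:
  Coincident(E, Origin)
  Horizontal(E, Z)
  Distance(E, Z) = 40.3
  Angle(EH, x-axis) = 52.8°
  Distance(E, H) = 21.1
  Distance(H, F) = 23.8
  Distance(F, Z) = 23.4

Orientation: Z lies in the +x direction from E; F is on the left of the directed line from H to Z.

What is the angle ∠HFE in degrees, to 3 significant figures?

17.7°

Checks: |HF| = 23.80 ✓; |FZ| = 23.40 ✓.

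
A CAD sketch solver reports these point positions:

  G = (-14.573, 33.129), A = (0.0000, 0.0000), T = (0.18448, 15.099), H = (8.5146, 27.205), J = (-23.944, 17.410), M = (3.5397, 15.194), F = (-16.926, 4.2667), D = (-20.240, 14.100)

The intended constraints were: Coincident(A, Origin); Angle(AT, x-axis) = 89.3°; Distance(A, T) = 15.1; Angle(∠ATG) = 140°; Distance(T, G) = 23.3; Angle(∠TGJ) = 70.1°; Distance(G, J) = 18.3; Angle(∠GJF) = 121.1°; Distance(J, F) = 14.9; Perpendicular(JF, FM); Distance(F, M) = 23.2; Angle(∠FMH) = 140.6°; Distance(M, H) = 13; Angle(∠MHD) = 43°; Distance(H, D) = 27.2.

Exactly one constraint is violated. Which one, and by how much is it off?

Distance(H, D) = 27.2 — off by 4.40.

A = (0.00, 0.00) ✓; AT at 89.30° ✓; |AT| = 15.10 ✓; ∠ATG = 140.0° ✓; |TG| = 23.30 ✓; ∠TGJ = 70.10° ✓; |GJ| = 18.30 ✓; ∠GJF = 121.1° ✓; |JF| = 14.90 ✓; ∠(JF, FM) = 90.00° ✓; |FM| = 23.20 ✓; ∠FMH = 140.6° ✓; |MH| = 13.00 ✓; ∠MHD = 43.00° ✓; |HD| = 31.60 ✗.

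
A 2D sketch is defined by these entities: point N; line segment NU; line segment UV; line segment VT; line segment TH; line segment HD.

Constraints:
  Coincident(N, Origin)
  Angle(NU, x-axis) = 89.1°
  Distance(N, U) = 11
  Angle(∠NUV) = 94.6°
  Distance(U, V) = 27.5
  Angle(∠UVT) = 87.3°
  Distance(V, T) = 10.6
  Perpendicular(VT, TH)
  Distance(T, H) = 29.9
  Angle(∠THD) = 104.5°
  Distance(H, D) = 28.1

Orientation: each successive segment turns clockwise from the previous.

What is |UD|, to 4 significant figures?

20.25

N is at the origin; NU runs at 89.1° with length 11.0, so U = (0.1728, 11.00). ∠NUV = 94.6° gives UV at 3.700° from the x-axis; with |UV| = 27.5, V = (27.62, 12.77). ∠UVT = 87.3° gives VT at -89.00° from the x-axis; with |VT| = 10.6, T = (27.80, 2.175). The perpendicularity gives TH at right angles to VT, so TH runs at -179.0°; with |TH| = 29.9, H = (-2.095, 1.653). ∠THD = 104.5° gives HD at 105.5° from the x-axis; with |HD| = 28.1, D = (-9.604, 28.73). Then |UD| = |D − U| = 20.25.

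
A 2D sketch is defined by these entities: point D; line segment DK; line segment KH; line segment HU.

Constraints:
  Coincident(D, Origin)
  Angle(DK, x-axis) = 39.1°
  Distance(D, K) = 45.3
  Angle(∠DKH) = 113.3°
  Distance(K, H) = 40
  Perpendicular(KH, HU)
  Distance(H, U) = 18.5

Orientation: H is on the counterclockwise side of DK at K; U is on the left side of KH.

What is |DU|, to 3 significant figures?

62.4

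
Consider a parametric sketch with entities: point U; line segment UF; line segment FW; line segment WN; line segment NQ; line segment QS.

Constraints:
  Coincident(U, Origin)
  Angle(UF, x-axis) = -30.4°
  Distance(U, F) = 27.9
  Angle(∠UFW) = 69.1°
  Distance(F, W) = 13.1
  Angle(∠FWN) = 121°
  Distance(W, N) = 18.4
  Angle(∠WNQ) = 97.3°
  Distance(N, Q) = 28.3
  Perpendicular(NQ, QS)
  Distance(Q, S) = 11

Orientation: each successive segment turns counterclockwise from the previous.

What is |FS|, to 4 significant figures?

25.51

∠WNQ = 97.3° gives NQ at -137.8° from the x-axis; with |NQ| = 28.3, Q = (-8.730, -8.258). NQ ⟂ QS, so QS runs at -47.80°; with |QS| = 11.0, S = (-1.341, -16.41). Then |FS| = |S − F| = 25.51.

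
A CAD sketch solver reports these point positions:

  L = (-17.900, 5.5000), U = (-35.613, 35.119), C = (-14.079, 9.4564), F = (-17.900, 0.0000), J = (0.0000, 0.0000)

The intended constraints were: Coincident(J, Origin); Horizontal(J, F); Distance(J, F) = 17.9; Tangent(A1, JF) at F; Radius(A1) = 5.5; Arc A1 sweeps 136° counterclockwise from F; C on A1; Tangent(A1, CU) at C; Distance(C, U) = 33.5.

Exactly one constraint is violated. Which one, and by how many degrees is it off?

Tangent(A1, CU) at C — off by 6.00°.

J = (0.00, 0.00) ✓; J.y = 0.00, F.y = 0.00 ✓; |JF| = 17.90 ✓; ∠(LF, FJ) = 90.00° ✓; |LF| = 5.500 ✓; bearing(L→C) − bearing(L→F) = 136.0° ✓; |LC| = 5.500 ✓; ∠(LC, CU) = 96.00° ✗; |CU| = 33.50 ✓.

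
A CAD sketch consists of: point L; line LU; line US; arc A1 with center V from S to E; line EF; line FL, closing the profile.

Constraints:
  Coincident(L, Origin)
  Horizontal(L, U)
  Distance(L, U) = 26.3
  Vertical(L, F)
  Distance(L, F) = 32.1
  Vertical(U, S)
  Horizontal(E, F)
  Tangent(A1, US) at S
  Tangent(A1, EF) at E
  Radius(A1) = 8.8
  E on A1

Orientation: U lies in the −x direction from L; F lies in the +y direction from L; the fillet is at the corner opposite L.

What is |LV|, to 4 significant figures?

29.14

L is at the origin; LU is horizontal with |LU| = 26.3 and U on the −x side, so U = (-26.30, 0.000). L and F share the same x with |LF| = 32.1 and F on the +y side, so F = (0.000, 32.10). The virtual corner opposite L is at (-26.30, 32.10). The tangent condition forces VS to be normal to US and tangency of A1 to EF means the radius VE is perpendicular to EF, with radius 8.8, so the center V sits 8.8 in from both sides at V = (-17.50, 23.30). Then |LV| = |V − L| = 29.14.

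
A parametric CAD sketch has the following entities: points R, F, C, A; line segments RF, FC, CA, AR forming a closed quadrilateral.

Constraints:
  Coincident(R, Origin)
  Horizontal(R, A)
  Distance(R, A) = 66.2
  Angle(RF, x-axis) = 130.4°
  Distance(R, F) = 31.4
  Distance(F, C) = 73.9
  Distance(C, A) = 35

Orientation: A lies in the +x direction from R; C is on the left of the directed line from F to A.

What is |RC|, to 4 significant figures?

62.19

Checks: R = (0.00, 0.00) ✓; |FC| = 73.90 ✓; |CA| = 35.00 ✓.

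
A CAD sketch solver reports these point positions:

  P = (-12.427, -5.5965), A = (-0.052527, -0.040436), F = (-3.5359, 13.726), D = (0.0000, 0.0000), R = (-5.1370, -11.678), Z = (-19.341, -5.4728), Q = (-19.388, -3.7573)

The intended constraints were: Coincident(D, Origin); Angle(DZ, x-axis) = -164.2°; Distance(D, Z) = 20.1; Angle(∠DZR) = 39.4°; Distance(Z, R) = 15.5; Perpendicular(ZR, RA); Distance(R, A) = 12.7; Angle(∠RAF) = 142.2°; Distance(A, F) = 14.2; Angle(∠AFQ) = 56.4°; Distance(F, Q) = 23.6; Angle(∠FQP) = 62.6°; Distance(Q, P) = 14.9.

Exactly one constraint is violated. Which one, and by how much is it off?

Distance(Q, P) = 14.9 — off by 7.70.

D = (0.00, 0.00) ✓; DZ at -164.2° ✓; |DZ| = 20.10 ✓; ∠DZR = 39.40° ✓; |ZR| = 15.50 ✓; ∠(ZR, RA) = 90.00° ✓; |RA| = 12.70 ✓; ∠RAF = 142.2° ✓; |AF| = 14.20 ✓; ∠AFQ = 56.40° ✓; |FQ| = 23.60 ✓; ∠FQP = 62.60° ✓; |QP| = 7.200 ✗.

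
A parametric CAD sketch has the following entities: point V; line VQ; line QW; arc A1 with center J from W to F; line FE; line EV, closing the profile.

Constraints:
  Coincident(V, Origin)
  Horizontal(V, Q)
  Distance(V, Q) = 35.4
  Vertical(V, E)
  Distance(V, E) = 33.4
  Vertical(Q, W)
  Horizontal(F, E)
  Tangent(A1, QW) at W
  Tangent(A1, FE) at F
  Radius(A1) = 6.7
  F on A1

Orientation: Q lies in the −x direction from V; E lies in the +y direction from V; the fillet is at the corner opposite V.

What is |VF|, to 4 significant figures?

44.04

The virtual corner opposite V is at (-35.40, 33.40). A1 meets QW tangentially, so JW is at right angles to QW and the tangent condition forces JF to be normal to FE, with radius 6.7, so the center J sits 6.7 in from both sides at J = (-28.70, 26.70). That places the tangent points at W = (-35.40, 26.70) on QW and F = (-28.70, 33.40) on FE. Then |VF| = |F − V| = 44.04.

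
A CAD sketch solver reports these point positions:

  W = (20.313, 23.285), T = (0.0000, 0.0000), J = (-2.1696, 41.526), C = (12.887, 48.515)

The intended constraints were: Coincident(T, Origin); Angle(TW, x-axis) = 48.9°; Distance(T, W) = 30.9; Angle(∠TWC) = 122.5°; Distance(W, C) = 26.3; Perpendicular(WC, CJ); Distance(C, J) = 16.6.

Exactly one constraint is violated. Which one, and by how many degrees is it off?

Perpendicular(WC, CJ) — off by 8.50°.

T = (0.00, 0.00) ✓; TW at 48.90° ✓; |TW| = 30.90 ✓; ∠TWC = 122.5° ✓; |WC| = 26.30 ✓; ∠(WC, CJ) = 98.50° ✗; |CJ| = 16.60 ✓.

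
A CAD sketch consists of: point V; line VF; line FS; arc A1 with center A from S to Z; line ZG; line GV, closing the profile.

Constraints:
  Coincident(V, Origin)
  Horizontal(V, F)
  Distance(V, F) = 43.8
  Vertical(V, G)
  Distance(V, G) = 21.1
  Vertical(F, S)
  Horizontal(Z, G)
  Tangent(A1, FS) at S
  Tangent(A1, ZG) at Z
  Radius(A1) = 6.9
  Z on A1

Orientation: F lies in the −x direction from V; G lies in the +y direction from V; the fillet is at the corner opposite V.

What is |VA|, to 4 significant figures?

39.54

V is at the origin; V and F share the same y with |VF| = 43.8 and F on the −x side, so F = (-43.80, 0.000). V and G share the same x with |VG| = 21.1 and G on the +y side, so G = (0.000, 21.10). The virtual corner opposite V is at (-43.80, 21.10). A1 meets FS tangentially, so AS is at right angles to FS and the tangent condition forces AZ to be normal to ZG, with radius 6.9, so the center A sits 6.9 in from both sides at A = (-36.90, 14.20). Then |VA| = |A − V| = 39.54.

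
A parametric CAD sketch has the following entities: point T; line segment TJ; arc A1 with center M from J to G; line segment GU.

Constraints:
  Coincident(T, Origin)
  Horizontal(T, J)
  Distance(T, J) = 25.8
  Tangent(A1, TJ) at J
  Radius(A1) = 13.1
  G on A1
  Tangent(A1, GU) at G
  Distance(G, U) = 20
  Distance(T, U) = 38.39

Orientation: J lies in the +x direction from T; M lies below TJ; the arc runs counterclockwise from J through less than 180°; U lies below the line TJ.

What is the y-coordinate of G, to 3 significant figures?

-15.1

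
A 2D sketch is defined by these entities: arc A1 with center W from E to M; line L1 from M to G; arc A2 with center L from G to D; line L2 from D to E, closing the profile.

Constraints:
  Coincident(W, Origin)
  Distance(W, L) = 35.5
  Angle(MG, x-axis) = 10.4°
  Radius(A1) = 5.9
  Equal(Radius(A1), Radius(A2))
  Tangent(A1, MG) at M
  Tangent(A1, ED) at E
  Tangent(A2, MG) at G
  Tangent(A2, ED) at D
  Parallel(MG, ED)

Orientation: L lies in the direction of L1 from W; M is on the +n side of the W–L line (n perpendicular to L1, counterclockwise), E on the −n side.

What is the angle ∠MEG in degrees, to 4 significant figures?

71.61°

The slot axis is L1's direction at 10.4°, so u = (cos 10.4°, sin 10.4°) = (0.9836, 0.1805) and n = (−sin 10.4°, cos 10.4°) = (-0.1805, 0.9836). W is at the origin and L lies 35.5 along u from W, so L = 35.5·u = (34.92, 6.408). Tangency of A1 to both parallel lines with radius 5.9 puts M and E at W ± 5.9·n: M = (-1.065, 5.803), E = (1.065, -5.803). Equal radii place G and D the same way about L: G = L + 5.9·n = (33.85, 12.21), D = L − 5.9·n = (35.98, 0.6054). Then cos ∠MEG = EM·EG / (|EM||EG|), giving 71.61°.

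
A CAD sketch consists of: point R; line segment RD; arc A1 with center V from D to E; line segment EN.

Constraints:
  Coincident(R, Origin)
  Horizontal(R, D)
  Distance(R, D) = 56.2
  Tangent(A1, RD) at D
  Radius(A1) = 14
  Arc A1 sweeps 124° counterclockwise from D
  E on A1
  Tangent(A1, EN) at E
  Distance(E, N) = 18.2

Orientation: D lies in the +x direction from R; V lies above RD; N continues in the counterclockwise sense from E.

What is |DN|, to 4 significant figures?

36.94

R is at the origin; R and D share the same y with |RD| = 56.2 and D on the +x side, so D = (56.20, 0.000). Since A1 is tangent to RD there, VD ⟂ RD, so V = D + (0, 14) = (56.20, 14.00). On A1, D sits at bearing -90° from V; a 124° counterclockwise sweep puts E at bearing 34°, so E = V + 14.0·(cos 34°, sin 34°) = (67.81, 21.83). A1 meets EN tangentially, so VE is at right angles to EN, so EN runs along (−sin 34°, cos 34°); with |EN| = 18.2, N = (57.63, 36.92). Then |DN| = |N − D| = 36.94.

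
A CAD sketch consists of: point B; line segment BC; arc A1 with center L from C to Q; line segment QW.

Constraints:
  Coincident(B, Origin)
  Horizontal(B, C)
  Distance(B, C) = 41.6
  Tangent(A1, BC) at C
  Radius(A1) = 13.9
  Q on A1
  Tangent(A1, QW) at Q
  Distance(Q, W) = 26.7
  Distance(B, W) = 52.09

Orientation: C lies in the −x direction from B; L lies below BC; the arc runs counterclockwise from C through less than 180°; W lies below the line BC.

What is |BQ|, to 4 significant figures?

56.33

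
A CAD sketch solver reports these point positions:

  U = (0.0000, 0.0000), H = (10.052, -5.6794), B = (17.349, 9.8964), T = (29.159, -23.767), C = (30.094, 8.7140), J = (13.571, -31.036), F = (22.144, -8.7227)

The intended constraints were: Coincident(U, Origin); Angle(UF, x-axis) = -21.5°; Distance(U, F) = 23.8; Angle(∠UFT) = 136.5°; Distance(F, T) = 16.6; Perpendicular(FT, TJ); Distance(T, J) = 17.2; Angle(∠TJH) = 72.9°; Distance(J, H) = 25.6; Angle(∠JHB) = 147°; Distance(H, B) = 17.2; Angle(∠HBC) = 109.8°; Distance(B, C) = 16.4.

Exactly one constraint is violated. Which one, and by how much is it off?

Distance(B, C) = 16.4 — off by 3.60.

U = (0.00, 0.00) ✓; UF at -21.50° ✓; |UF| = 23.80 ✓; ∠UFT = 136.5° ✓; |FT| = 16.60 ✓; ∠(FT, TJ) = 90.00° ✓; |TJ| = 17.20 ✓; ∠TJH = 72.90° ✓; |JH| = 25.60 ✓; ∠JHB = 147.0° ✓; |HB| = 17.20 ✓; ∠HBC = 109.8° ✓; |BC| = 12.80 ✗.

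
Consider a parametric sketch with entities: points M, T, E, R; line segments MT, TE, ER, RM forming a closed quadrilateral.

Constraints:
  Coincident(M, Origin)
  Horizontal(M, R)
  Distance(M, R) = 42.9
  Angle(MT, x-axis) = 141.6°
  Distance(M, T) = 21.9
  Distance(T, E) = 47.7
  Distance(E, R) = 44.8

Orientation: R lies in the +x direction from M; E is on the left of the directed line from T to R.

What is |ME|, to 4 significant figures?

45.89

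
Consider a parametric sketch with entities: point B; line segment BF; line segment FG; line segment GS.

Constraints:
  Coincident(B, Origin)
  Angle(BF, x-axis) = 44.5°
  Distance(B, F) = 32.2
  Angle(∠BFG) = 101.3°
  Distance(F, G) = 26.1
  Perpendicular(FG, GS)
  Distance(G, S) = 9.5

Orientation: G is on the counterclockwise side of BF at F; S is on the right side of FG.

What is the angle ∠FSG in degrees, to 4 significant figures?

70.00°

B is at the origin; BF runs at 44.5° with length 32.2, so F = 32.2·(cos 44.5°, sin 44.5°) = (22.97, 22.57). ∠BFG = 101.3°, so FG runs at 44.5° + (180° − 101.3°) = 123.2° from the x-axis; with |FG| = 26.1, G = F + 26.1·(cos 123.2°, sin 123.2°) = (8.675, 44.41). FG is perpendicular to GS; with |GS| = 9.5 on the right of FG, S = G + 9.5·(0.8368, 0.5476) = (16.62, 49.61). Then cos ∠FSG = SF·SG / (|SF||SG|), giving 70.00°.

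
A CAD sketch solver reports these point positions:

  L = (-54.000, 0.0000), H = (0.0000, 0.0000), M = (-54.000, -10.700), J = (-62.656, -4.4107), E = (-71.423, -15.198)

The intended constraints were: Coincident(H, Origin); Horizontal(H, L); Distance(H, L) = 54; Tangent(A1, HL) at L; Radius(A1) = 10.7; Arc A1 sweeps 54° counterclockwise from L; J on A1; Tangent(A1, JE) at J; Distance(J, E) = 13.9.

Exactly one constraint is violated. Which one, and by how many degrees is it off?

Tangent(A1, JE) at J — off by 3.10°.

H = (0.00, 0.00) ✓; H.y = 0.00, L.y = 0.00 ✓; |HL| = 54.00 ✓; ∠(ML, LH) = 90.00° ✓; |ML| = 10.70 ✓; bearing(M→J) − bearing(M→L) = 54.00° ✓; |MJ| = 10.70 ✓; ∠(MJ, JE) = 93.10° ✗; |JE| = 13.90 ✓.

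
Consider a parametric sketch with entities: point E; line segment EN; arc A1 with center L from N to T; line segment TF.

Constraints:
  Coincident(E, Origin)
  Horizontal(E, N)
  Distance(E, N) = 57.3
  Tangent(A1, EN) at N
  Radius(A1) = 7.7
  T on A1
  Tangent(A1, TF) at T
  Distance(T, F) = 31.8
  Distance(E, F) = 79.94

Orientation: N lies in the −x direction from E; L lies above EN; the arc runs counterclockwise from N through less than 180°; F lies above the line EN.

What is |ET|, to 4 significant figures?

52.67

E is at the origin; EN is horizontal with |EN| = 57.3 and N on the −x side, so N = (-57.30, 0.000). Tangency of A1 to EN means the radius LN is perpendicular to EN, so L = N + (0, 7.7) = (-57.30, 7.700). Since LT ⟂ TF (tangency), |LF| = √(7.7² + 31.8²) = 32.72 regardless of where T sits on A1. So F lies on both circle(E, 79.94) and circle(L, 32.72); the above-EN intersection is F = (-70.53, 37.62). T is the foot of the tangent from F: T = (-51.19, 12.38).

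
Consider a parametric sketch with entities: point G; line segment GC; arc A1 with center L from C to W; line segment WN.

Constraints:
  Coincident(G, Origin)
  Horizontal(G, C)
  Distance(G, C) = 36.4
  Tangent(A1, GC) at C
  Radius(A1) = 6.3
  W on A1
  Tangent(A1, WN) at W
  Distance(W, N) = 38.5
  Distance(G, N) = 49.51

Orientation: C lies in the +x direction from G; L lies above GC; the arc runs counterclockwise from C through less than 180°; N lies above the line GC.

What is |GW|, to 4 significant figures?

42.98

G is at the origin; GC is horizontal with |GC| = 36.4 and C on the +x side, so C = (36.40, 0.000). Since A1 is tangent to GC there, LC ⟂ GC, so L = C + (0, 6.3) = (36.40, 6.300). Since LW ⟂ WN (tangency), |LN| = √(6.3² + 38.5²) = 39.01 regardless of where W sits on A1. So N lies on both circle(G, 49.51) and circle(L, 39.01); the above-GC intersection is N = (24.02, 43.29). W is the foot of the tangent from N: W = (41.97, 9.238).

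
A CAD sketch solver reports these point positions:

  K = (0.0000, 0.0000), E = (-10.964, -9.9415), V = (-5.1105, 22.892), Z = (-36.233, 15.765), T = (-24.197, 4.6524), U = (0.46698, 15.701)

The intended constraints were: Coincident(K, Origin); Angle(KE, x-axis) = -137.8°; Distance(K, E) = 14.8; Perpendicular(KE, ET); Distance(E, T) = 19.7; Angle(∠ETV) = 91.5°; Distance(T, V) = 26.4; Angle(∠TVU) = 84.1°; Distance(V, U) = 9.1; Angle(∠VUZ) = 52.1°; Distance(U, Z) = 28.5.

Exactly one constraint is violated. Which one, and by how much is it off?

Distance(U, Z) = 28.5 — off by 8.20.

K = (0.00, 0.00) ✓; KE at -137.8° ✓; |KE| = 14.80 ✓; ∠(KE, ET) = 90.00° ✓; |ET| = 19.70 ✓; ∠ETV = 91.50° ✓; |TV| = 26.40 ✓; ∠TVU = 84.10° ✓; |VU| = 9.100 ✓; ∠VUZ = 52.10° ✓; |UZ| = 36.70 ✗.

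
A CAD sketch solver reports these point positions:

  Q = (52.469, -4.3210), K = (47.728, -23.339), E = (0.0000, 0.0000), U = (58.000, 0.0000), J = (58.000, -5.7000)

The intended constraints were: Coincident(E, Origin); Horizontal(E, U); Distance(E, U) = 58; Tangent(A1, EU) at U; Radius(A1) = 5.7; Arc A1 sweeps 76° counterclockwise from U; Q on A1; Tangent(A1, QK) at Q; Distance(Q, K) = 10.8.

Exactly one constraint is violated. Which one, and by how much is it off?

Distance(Q, K) = 10.8 — off by 8.80.

E = (0.00, 0.00) ✓; E.y = 0.00, U.y = 0.00 ✓; |EU| = 58.00 ✓; ∠(JU, UE) = 90.00° ✓; |JU| = 5.700 ✓; bearing(J→Q) − bearing(J→U) = 76.00° ✓; |JQ| = 5.700 ✓; ∠(JQ, QK) = 90.00° ✓; |QK| = 19.60 ✗.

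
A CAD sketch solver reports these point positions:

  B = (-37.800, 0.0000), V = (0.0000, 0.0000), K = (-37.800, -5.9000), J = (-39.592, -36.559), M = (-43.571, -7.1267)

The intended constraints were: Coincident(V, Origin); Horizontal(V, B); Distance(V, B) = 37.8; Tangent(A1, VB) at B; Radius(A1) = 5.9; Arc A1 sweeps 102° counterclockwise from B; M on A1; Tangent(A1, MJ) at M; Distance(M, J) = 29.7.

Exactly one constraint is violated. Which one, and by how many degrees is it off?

Tangent(A1, MJ) at M — off by 4.30°.

V = (0.00, 0.00) ✓; V.y = 0.00, B.y = 0.00 ✓; |VB| = 37.80 ✓; ∠(KB, BV) = 90.00° ✓; |KB| = 5.900 ✓; bearing(K→M) − bearing(K→B) = 102.0° ✓; |KM| = 5.900 ✓; ∠(KM, MJ) = 94.30° ✗; |MJ| = 29.70 ✓.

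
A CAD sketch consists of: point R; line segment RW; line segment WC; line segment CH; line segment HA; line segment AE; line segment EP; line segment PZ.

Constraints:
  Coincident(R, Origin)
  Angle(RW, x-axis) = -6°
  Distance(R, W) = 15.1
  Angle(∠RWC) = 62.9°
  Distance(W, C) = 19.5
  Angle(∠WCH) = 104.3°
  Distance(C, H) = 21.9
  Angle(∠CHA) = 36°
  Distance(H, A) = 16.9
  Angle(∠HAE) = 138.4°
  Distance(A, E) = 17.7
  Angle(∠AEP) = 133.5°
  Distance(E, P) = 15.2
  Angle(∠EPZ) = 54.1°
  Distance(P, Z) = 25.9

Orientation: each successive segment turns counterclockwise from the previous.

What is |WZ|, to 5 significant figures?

26.453

R is at the origin; RW runs at -6.0° with length 15.1, so W = (15.017, -1.5784). ∠RWC = 62.9° gives WC at 111.10° from the x-axis; with |WC| = 19.5, C = (7.9973, 16.614). ∠WCH = 104.3° gives CH at -173.20° from the x-axis; with |CH| = 21.9, H = (-13.749, 14.021). ∠CHA = 36.0° gives HA at -29.200° from the x-axis; with |HA| = 16.9, A = (1.0038, 5.7763). ∠HAE = 138.4° gives AE at 12.400° from the x-axis; with |AE| = 17.7, E = (18.291, 9.5772). ∠AEP = 133.5° gives EP at 58.900° from the x-axis; with |EP| = 15.2, P = (26.142, 22.592). ∠EPZ = 54.1° gives PZ at -175.20° from the x-axis; with |PZ| = 25.9, Z = (0.33302, 20.425). Then |WZ| = |Z − W| = 26.453.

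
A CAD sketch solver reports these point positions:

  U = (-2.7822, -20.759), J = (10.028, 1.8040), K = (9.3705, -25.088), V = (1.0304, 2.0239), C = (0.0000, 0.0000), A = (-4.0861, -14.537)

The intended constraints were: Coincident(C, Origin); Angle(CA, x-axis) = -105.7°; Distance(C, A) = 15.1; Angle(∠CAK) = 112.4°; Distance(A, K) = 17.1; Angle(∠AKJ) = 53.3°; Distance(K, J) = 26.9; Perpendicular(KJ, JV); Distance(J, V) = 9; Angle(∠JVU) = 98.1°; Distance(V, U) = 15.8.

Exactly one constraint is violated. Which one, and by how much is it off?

Distance(V, U) = 15.8 — off by 7.30.

C = (0.00, 0.00) ✓; CA at -105.7° ✓; |CA| = 15.10 ✓; ∠CAK = 112.4° ✓; |AK| = 17.10 ✓; ∠AKJ = 53.30° ✓; |KJ| = 26.90 ✓; ∠(KJ, JV) = 90.00° ✓; |JV| = 9.000 ✓; ∠JVU = 98.10° ✓; |VU| = 23.10 ✗.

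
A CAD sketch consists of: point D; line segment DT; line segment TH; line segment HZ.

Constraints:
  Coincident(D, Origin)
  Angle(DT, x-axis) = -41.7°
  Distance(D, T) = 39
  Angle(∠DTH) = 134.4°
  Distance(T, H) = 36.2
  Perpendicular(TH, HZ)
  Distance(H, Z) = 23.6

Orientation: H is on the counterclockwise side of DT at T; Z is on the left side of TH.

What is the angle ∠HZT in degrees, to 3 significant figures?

56.9°

D is at the origin; DT runs at -41.7° with length 39.0, so T = 39.0·(cos -41.7°, sin -41.7°) = (29.1, -25.9). ∠DTH = 134.4°, so TH runs at -41.7° + (180° − 134.4°) = 3.90° from the x-axis; with |TH| = 36.2, H = T + 36.2·(cos 3.90°, sin 3.90°) = (65.2, -23.5). TH is perpendicular to HZ; with |HZ| = 23.6 on the left of TH, Z = H + 23.6·(-0.0680, 0.998) = (63.6, 0.0635). Then cos ∠HZT = ZH·ZT / (|ZH||ZT|), giving 56.9°.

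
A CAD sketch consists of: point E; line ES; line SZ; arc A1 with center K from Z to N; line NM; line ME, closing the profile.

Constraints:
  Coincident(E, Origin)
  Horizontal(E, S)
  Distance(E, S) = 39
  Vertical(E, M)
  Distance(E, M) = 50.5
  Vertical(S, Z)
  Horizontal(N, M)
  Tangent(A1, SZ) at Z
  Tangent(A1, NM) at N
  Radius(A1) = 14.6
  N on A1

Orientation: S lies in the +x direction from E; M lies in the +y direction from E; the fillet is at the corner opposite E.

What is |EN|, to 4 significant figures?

56.09

E is at the origin; E and S share the same y with |ES| = 39.0 and S on the +x side, so S = (39.00, 0.000). EM is vertical with |EM| = 50.5 and M on the +y side, so M = (0.000, 50.50). The virtual corner opposite E is at (39.00, 50.50). A1 meets SZ tangentially, so KZ is at right angles to SZ and the tangent condition forces KN to be normal to NM, with radius 14.6, so the center K sits 14.6 in from both sides at K = (24.40, 35.90). That places the tangent points at Z = (39.00, 35.90) on SZ and N = (24.40, 50.50) on NM. Then |EN| = |N − E| = 56.09.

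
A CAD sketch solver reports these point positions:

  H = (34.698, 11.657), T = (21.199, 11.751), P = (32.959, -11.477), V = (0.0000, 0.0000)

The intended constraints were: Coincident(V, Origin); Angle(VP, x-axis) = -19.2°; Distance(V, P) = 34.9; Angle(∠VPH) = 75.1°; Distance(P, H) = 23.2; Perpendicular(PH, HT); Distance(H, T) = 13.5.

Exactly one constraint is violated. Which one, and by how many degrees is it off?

Perpendicular(PH, HT) — off by 3.90°.

V = (0.00, 0.00) ✓; VP at -19.20° ✓; |VP| = 34.90 ✓; ∠VPH = 75.10° ✓; |PH| = 23.20 ✓; ∠(PH, HT) = 93.90° ✗; |HT| = 13.50 ✓.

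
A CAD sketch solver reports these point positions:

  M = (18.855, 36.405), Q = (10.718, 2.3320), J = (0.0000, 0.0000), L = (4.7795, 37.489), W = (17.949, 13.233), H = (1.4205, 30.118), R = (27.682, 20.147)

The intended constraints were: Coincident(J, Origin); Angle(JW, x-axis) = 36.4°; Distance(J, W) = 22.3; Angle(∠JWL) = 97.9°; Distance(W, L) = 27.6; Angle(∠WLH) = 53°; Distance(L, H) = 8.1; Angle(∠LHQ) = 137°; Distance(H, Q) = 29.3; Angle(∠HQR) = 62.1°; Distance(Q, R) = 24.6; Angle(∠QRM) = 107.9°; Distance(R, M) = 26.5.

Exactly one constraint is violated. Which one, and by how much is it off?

Distance(R, M) = 26.5 — off by 8.00.

J = (0.00, 0.00) ✓; JW at 36.40° ✓; |JW| = 22.30 ✓; ∠JWL = 97.90° ✓; |WL| = 27.60 ✓; ∠WLH = 53.00° ✓; |LH| = 8.100 ✓; ∠LHQ = 137.0° ✓; |HQ| = 29.30 ✓; ∠HQR = 62.10° ✓; |QR| = 24.60 ✓; ∠QRM = 107.9° ✓; |RM| = 18.50 ✗.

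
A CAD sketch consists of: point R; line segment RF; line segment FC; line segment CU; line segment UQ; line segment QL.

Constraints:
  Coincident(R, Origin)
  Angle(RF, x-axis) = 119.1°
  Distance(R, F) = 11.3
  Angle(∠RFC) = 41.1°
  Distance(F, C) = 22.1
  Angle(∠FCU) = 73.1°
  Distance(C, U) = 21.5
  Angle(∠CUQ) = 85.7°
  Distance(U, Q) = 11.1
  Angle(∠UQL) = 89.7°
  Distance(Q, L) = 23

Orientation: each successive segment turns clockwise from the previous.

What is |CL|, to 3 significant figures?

9.50

∠CUQ = 85.7° gives UQ at 139° from the x-axis; with |UQ| = 11.1, Q = (-5.93, -7.57). ∠UQL = 89.7° gives QL at 48.7° from the x-axis; with |QL| = 23.0, L = (9.25, 9.71). Then |CL| = |L − C| = 9.50.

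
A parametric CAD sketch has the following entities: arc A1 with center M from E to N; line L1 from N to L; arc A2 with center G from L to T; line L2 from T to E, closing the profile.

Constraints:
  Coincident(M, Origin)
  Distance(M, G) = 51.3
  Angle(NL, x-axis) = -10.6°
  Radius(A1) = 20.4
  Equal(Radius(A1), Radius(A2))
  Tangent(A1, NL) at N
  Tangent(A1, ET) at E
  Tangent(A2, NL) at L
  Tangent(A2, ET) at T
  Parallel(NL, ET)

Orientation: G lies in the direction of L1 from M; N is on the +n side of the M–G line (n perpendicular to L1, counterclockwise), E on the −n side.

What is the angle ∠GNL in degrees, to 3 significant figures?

21.7°

Tangency of A1 to both parallel lines with radius 20.4 puts N and E at M ± 20.4·n: N = (3.75, 20.1), E = (-3.75, -20.1). Equal radii place L and T the same way about G: L = G + 20.4·n = (54.2, 10.6), T = G − 20.4·n = (46.7, -29.5). Then cos ∠GNL = NG·NL / (|NG||NL|), giving 21.7°.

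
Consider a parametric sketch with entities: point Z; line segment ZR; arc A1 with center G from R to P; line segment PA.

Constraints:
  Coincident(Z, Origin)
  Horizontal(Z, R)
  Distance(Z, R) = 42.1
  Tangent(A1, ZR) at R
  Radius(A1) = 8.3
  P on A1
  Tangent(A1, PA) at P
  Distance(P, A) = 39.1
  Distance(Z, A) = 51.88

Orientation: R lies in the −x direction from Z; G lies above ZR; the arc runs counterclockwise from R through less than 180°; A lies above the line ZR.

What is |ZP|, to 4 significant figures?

34.61

Checks: ∠(GR, RZ) = 90.00° ✓; |GR| = 8.300 ✓; |GP| = 8.300 ✓; ∠(GP, PA) = 90.00° ✓; |PA| = 39.10 ✓; |ZA| = 51.88 ✓.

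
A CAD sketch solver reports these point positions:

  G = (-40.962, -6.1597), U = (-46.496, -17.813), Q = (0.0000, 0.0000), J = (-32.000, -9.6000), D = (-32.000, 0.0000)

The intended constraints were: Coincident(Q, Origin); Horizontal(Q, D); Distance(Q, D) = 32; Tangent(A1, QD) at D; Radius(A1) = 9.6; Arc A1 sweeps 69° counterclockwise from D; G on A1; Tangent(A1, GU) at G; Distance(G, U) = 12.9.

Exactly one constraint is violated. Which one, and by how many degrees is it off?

Tangent(A1, GU) at G — off by 4.40°.

Q = (0.00, 0.00) ✓; Q.y = 0.00, D.y = 0.00 ✓; |QD| = 32.00 ✓; ∠(JD, DQ) = 90.00° ✓; |JD| = 9.600 ✓; bearing(J→G) − bearing(J→D) = 69.00° ✓; |JG| = 9.600 ✓; ∠(JG, GU) = 94.40° ✗; |GU| = 12.90 ✓.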